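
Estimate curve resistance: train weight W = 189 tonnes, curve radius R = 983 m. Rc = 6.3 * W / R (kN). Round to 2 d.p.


Rc = 6.3 * W / R
Rc = 6.3 * 189 / 983
Rc = 1190.7 / 983
Rc = 1.21 kN

1.21


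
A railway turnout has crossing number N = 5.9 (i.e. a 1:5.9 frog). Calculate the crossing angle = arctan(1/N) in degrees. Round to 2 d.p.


1/N = 1/5.9 = 0.169492
angle = arctan(0.169492) = 0.167896 rad
angle = 0.167896 * 180/pi = 9.62 degrees

9.62


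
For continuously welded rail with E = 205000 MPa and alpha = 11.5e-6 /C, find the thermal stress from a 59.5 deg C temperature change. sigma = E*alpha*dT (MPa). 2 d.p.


sigma = E * alpha * dT
sigma = 205000 * 11.5e-6 * 59.5
sigma = 2.3575 * 59.5
sigma = 140.27 MPa

140.27


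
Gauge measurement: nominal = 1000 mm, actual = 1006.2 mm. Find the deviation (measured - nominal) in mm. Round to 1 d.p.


Deviation = measured - nominal
Deviation = 1006.2 - 1000
Deviation = 6.2 mm

6.2


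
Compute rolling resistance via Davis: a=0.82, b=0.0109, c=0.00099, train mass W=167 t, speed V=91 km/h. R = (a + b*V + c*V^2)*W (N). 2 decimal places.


b*V = 0.0109 * 91 = 0.9919
c*V^2 = 0.00099 * 8281 = 8.19819
R_per_t = 0.82 + 0.9919 + 8.19819 = 10.01009 N/t
R_total = 10.01009 * 167 = 1671.69 N

1671.69


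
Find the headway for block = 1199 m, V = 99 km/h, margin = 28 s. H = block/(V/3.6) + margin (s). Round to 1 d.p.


V = 99 / 3.6 = 27.5 m/s
Block traversal time = 1199 / 27.5 = 43.6 s
Headway = 43.6 + 28
Headway = 71.6 s

71.6


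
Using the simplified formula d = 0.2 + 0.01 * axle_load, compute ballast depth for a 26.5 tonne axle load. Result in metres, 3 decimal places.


d = 0.2 + 0.01 * 26.5
d = 0.2 + 0.265
d = 0.465 m

0.465


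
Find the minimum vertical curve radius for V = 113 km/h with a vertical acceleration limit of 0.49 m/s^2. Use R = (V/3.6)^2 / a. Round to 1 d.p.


Convert speed: V = 113 / 3.6 = 31.3889 m/s
V^2 = 985.2623 m^2/s^2
R_v = 985.2623 / 0.49
R_v = 2010.7 m

2010.7


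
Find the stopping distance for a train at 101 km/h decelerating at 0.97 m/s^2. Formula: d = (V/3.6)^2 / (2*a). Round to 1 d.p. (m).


Convert speed: V = 101 / 3.6 = 28.0556 m/s
V^2 = 787.1142
d = 787.1142 / (2 * 0.97)
d = 787.1142 / 1.94
d = 405.7 m

405.7


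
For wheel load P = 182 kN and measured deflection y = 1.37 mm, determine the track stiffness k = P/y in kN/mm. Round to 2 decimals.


Track stiffness k = P / y
k = 182 / 1.37
k = 132.85 kN/mm

132.85


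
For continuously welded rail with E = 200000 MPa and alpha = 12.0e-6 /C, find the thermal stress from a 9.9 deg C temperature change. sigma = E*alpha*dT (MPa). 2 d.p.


sigma = E * alpha * dT
sigma = 200000 * 12.0e-6 * 9.9
sigma = 2.4 * 9.9
sigma = 23.76 MPa

23.76


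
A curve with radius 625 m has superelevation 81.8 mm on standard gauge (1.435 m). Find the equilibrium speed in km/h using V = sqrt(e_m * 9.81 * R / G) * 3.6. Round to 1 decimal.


Convert cant: e = 81.8 mm = 0.0818 m
V_ms = sqrt(0.0818 * 9.81 * 625 / 1.435)
V_ms = sqrt(349.502613) = 18.695 m/s
V = 18.695 * 3.6 = 67.3 km/h

67.3


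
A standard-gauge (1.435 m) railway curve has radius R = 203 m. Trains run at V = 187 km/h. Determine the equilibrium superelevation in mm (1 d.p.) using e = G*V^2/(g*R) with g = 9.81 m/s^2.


Convert speed: V = 187 / 3.6 = 51.9444 m/s
Apply formula: e = 1.435 * 51.9444^2 / (9.81 * 203)
e = 1.435 * 2698.2253 / 1991.43
e = 1.944308 m = 1944.3 mm

1944.3


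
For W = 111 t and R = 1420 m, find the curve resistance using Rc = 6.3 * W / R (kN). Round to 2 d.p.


Rc = 6.3 * W / R
Rc = 6.3 * 111 / 1420
Rc = 699.3 / 1420
Rc = 0.49 kN

0.49


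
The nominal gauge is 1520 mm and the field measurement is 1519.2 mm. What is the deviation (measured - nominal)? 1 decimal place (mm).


Deviation = measured - nominal
Deviation = 1519.2 - 1520
Deviation = -0.8 mm

-0.8


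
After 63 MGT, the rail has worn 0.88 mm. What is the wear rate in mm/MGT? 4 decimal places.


Wear rate = total wear / cumulative tonnage
Rate = 0.88 / 63
Rate = 0.0140 mm/MGT

0.0140


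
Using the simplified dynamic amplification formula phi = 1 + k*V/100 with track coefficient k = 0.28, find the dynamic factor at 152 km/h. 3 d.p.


phi = 1 + k * V / 100
phi = 1 + 0.28 * 152 / 100
phi = 1 + 0.4256
phi = 1.426

1.426


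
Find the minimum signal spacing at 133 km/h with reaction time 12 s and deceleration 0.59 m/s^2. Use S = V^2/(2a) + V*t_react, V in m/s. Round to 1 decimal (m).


V = 133 / 3.6 = 36.9444 m/s
Braking distance = 36.9444^2 / (2*0.59) = 1156.6881 m
Sighting distance = 36.9444 * 12 = 443.3333 m
S = 1156.6881 + 443.3333 = 1600.0 m

1600.0


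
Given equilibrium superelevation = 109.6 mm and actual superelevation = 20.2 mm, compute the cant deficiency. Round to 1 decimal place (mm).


Cant deficiency = equilibrium cant - actual cant
CD = 109.6 - 20.2
CD = 89.4 mm

89.4


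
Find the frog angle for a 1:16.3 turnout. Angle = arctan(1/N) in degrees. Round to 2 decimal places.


1/N = 1/16.3 = 0.06135
angle = arctan(0.06135) = 0.061273 rad
angle = 0.061273 * 180/pi = 3.51 degrees

3.51


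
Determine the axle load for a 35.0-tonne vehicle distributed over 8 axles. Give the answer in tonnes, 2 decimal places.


Load per axle = total weight / number of axles
Load = 35.0 / 8
Load = 4.38 tonnes

4.38


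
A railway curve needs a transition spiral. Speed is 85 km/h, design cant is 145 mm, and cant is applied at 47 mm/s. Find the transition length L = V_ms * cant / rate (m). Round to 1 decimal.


Convert speed: V = 85 / 3.6 = 23.6111 m/s
L = 23.6111 * 145 / 47
L = 3423.6111 / 47
L = 72.8 m

72.8


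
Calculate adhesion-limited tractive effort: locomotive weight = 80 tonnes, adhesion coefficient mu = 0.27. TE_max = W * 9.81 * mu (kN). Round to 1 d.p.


TE_max = W * g * mu
TE_max = 80 * 9.81 * 0.27
TE_max = 784.8 * 0.27
TE_max = 211.9 kN

211.9


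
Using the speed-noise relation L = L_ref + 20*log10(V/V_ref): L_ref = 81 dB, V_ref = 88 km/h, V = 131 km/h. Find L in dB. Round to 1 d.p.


V/V_ref = 131 / 88 = 1.488636
log10(1.488636) = 0.172789
20 * 0.172789 = 3.4558
L = 81 + 3.4558 = 84.5 dB

84.5


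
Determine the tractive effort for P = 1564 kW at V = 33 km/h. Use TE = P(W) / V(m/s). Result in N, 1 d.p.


Convert: P = 1564 kW = 1564000 W
V = 33 / 3.6 = 9.1667 m/s
TE = 1564000 / 9.1667
TE = 170618.2 N

170618.2


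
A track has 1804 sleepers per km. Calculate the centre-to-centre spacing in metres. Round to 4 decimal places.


Spacing = 1000 m / number of sleepers
Spacing = 1000 / 1804
Spacing = 0.5543 m

0.5543


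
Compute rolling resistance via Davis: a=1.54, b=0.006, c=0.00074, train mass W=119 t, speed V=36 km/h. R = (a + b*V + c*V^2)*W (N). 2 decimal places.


b*V = 0.006 * 36 = 0.216
c*V^2 = 0.00074 * 1296 = 0.95904
R_per_t = 1.54 + 0.216 + 0.95904 = 2.71504 N/t
R_total = 2.71504 * 119 = 323.09 N

323.09


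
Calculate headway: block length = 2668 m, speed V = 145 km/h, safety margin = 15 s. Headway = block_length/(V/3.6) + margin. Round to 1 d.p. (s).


V = 145 / 3.6 = 40.2778 m/s
Block traversal time = 2668 / 40.2778 = 66.24 s
Headway = 66.24 + 15
Headway = 81.2 s

81.2


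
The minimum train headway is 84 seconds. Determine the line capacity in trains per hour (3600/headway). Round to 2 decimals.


Capacity = 3600 / headway
Capacity = 3600 / 84
Capacity = 42.86 trains/hour

42.86


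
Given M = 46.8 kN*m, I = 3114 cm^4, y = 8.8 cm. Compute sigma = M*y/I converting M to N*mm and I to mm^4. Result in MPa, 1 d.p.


Convert units:
M = 46.8 kN*m = 46800000 N*mm
y = 8.8 cm = 88 mm
I = 3114 cm^4 = 31140000 mm^4
sigma = 46800000 * 88 / 31140000
sigma = 132.3 MPa

132.3


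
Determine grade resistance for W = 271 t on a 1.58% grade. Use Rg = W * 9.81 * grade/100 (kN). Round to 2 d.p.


Rg = W * 9.81 * grade / 100
Rg = 271 * 9.81 * 1.58 / 100
Rg = 2658.51 * 0.0158
Rg = 42.00 kN

42.00


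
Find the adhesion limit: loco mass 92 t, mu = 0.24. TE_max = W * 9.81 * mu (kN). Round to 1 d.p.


TE_max = W * g * mu
TE_max = 92 * 9.81 * 0.24
TE_max = 902.52 * 0.24
TE_max = 216.6 kN

216.6


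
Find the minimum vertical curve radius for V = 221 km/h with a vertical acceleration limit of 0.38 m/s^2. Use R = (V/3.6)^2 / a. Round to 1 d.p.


Convert speed: V = 221 / 3.6 = 61.3889 m/s
V^2 = 3768.5957 m^2/s^2
R_v = 3768.5957 / 0.38
R_v = 9917.4 m

9917.4


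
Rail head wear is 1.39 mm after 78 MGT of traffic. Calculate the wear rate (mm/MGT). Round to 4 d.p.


Wear rate = total wear / cumulative tonnage
Rate = 1.39 / 78
Rate = 0.0178 mm/MGT

0.0178


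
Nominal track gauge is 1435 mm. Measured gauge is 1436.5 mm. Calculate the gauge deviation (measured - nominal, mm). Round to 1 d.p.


Deviation = measured - nominal
Deviation = 1436.5 - 1435
Deviation = 1.5 mm

1.5


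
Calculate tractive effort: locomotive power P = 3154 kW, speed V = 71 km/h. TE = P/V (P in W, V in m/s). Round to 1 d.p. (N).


Convert: P = 3154 kW = 3154000 W
V = 71 / 3.6 = 19.7222 m/s
TE = 3154000 / 19.7222
TE = 159921.1 N

159921.1


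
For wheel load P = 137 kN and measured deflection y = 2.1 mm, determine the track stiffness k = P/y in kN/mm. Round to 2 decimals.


Track stiffness k = P / y
k = 137 / 2.1
k = 65.24 kN/mm

65.24


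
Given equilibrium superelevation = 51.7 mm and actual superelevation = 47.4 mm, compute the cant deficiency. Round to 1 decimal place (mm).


Cant deficiency = equilibrium cant - actual cant
CD = 51.7 - 47.4
CD = 4.3 mm

4.3


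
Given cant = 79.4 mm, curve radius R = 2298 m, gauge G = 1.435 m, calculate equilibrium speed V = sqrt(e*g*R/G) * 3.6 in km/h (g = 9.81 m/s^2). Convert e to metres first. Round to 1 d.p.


Convert cant: e = 79.4 mm = 0.0794 m
V_ms = sqrt(0.0794 * 9.81 * 2298 / 1.435)
V_ms = sqrt(1247.347994) = 35.3178 m/s
V = 35.3178 * 3.6 = 127.1 km/h

127.1


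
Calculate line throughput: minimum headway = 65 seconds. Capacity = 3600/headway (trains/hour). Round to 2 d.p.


Capacity = 3600 / headway
Capacity = 3600 / 65
Capacity = 55.38 trains/hour

55.38


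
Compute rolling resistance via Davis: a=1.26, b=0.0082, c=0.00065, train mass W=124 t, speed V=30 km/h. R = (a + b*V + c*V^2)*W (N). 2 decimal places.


b*V = 0.0082 * 30 = 0.246
c*V^2 = 0.00065 * 900 = 0.585
R_per_t = 1.26 + 0.246 + 0.585 = 2.091 N/t
R_total = 2.091 * 124 = 259.28 N

259.28


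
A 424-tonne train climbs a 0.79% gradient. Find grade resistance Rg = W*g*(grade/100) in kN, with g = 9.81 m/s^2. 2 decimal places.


Rg = W * 9.81 * grade / 100
Rg = 424 * 9.81 * 0.79 / 100
Rg = 4159.44 * 0.0079
Rg = 32.86 kN

32.86


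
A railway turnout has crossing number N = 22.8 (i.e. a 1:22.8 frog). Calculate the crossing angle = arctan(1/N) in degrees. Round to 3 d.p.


1/N = 1/22.8 = 0.04386
angle = arctan(0.04386) = 0.043832 rad
angle = 0.043832 * 180/pi = 2.511 degrees

2.511


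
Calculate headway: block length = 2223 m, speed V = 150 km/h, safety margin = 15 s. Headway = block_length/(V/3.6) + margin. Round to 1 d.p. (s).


V = 150 / 3.6 = 41.6667 m/s
Block traversal time = 2223 / 41.6667 = 53.352 s
Headway = 53.352 + 15
Headway = 68.4 s

68.4


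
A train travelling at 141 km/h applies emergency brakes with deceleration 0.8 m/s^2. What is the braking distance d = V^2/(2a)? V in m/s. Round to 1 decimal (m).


Convert speed: V = 141 / 3.6 = 39.1667 m/s
V^2 = 1534.0278
d = 1534.0278 / (2 * 0.8)
d = 1534.0278 / 1.6
d = 958.8 m

958.8


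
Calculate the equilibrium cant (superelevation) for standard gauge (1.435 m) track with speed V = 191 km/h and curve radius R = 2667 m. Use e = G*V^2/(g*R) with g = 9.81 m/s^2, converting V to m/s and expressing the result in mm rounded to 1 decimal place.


Convert speed: V = 191 / 3.6 = 53.0556 m/s
Apply formula: e = 1.435 * 53.0556^2 / (9.81 * 2667)
e = 1.435 * 2814.892 / 26163.27
e = 0.154391 m = 154.4 mm

154.4


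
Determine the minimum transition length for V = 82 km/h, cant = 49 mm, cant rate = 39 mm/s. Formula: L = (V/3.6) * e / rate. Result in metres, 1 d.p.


Convert speed: V = 82 / 3.6 = 22.7778 m/s
L = 22.7778 * 49 / 39
L = 1116.1111 / 39
L = 28.6 m

28.6


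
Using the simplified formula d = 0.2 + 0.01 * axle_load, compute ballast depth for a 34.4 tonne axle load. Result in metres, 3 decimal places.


d = 0.2 + 0.01 * 34.4
d = 0.2 + 0.344
d = 0.544 m

0.544


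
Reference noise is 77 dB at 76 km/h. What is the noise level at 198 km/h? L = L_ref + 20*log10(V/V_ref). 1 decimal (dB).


V/V_ref = 198 / 76 = 2.605263
log10(2.605263) = 0.415852
20 * 0.415852 = 8.317
L = 77 + 8.317 = 85.3 dB

85.3


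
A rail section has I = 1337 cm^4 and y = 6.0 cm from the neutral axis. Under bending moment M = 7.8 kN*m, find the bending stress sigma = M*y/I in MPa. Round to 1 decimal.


Convert units:
M = 7.8 kN*m = 7800000 N*mm
y = 6.0 cm = 60 mm
I = 1337 cm^4 = 13370000 mm^4
sigma = 7800000 * 60 / 13370000
sigma = 35.0 MPa

35.0


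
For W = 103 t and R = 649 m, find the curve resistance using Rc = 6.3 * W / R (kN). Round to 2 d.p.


Rc = 6.3 * W / R
Rc = 6.3 * 103 / 649
Rc = 648.9 / 649
Rc = 1.00 kN

1.00


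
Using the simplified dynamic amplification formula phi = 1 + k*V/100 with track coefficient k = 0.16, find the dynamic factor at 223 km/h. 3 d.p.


phi = 1 + k * V / 100
phi = 1 + 0.16 * 223 / 100
phi = 1 + 0.3568
phi = 1.357

1.357


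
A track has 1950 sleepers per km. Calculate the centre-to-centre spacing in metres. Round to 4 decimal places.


Spacing = 1000 m / number of sleepers
Spacing = 1000 / 1950
Spacing = 0.5128 m

0.5128


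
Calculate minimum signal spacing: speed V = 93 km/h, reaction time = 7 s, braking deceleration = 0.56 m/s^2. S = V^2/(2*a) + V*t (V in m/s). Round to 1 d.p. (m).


V = 93 / 3.6 = 25.8333 m/s
Braking distance = 25.8333^2 / (2*0.56) = 595.8581 m
Sighting distance = 25.8333 * 7 = 180.8333 m
S = 595.8581 + 180.8333 = 776.7 m

776.7


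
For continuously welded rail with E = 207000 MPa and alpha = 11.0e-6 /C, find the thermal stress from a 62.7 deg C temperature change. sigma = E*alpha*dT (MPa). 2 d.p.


sigma = E * alpha * dT
sigma = 207000 * 11.0e-6 * 62.7
sigma = 2.277 * 62.7
sigma = 142.77 MPa

142.77


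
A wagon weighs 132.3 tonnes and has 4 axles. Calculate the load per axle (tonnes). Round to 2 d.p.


Load per axle = total weight / number of axles
Load = 132.3 / 4
Load = 33.08 tonnes

33.08


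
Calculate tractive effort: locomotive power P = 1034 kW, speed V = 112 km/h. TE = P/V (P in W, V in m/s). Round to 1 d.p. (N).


Convert: P = 1034 kW = 1034000 W
V = 112 / 3.6 = 31.1111 m/s
TE = 1034000 / 31.1111
TE = 33235.7 N

33235.7


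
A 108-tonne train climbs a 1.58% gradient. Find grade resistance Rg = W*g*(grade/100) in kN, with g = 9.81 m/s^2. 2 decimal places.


Rg = W * 9.81 * grade / 100
Rg = 108 * 9.81 * 1.58 / 100
Rg = 1059.48 * 0.0158
Rg = 16.74 kN

16.74


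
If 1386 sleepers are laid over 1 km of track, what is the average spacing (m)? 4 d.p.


Spacing = 1000 m / number of sleepers
Spacing = 1000 / 1386
Spacing = 0.7215 m

0.7215


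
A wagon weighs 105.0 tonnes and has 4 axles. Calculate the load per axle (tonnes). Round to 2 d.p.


Load per axle = total weight / number of axles
Load = 105.0 / 4
Load = 26.25 tonnes

26.25


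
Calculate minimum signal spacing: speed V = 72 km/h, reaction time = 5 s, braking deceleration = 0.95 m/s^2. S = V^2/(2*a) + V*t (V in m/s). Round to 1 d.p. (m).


V = 72 / 3.6 = 20.0 m/s
Braking distance = 20.0^2 / (2*0.95) = 210.5263 m
Sighting distance = 20.0 * 5 = 100.0 m
S = 210.5263 + 100.0 = 310.5 m

310.5


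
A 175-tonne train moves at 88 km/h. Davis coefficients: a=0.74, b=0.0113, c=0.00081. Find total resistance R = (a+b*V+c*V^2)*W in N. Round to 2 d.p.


b*V = 0.0113 * 88 = 0.9944
c*V^2 = 0.00081 * 7744 = 6.27264
R_per_t = 0.74 + 0.9944 + 6.27264 = 8.00704 N/t
R_total = 8.00704 * 175 = 1401.23 N

1401.23


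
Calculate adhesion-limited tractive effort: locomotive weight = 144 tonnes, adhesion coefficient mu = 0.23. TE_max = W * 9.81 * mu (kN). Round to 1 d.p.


TE_max = W * g * mu
TE_max = 144 * 9.81 * 0.23
TE_max = 1412.64 * 0.23
TE_max = 324.9 kN

324.9


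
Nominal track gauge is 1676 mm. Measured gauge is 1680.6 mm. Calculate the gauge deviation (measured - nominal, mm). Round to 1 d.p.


Deviation = measured - nominal
Deviation = 1680.6 - 1676
Deviation = 4.6 mm

4.6


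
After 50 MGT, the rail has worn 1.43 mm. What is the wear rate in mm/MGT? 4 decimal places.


Wear rate = total wear / cumulative tonnage
Rate = 1.43 / 50
Rate = 0.0286 mm/MGT

0.0286


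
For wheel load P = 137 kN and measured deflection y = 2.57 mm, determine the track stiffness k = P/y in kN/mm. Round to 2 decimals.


Track stiffness k = P / y
k = 137 / 2.57
k = 53.31 kN/mm

53.31


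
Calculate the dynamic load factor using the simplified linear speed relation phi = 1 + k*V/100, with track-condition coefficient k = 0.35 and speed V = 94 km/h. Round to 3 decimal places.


phi = 1 + k * V / 100
phi = 1 + 0.35 * 94 / 100
phi = 1 + 0.329
phi = 1.329

1.329


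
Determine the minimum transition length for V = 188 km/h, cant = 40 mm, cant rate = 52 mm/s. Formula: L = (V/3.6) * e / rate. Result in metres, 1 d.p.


Convert speed: V = 188 / 3.6 = 52.2222 m/s
L = 52.2222 * 40 / 52
L = 2088.8889 / 52
L = 40.2 m

40.2


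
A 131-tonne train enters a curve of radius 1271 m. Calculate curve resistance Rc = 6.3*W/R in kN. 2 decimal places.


Rc = 6.3 * W / R
Rc = 6.3 * 131 / 1271
Rc = 825.3 / 1271
Rc = 0.65 kN

0.65


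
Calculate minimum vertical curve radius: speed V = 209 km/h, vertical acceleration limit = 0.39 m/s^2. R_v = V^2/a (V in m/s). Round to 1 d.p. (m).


Convert speed: V = 209 / 3.6 = 58.0556 m/s
V^2 = 3370.4475 m^2/s^2
R_v = 3370.4475 / 0.39
R_v = 8642.2 m

8642.2


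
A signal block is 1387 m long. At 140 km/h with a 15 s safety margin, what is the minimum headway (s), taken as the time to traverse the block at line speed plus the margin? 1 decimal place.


V = 140 / 3.6 = 38.8889 m/s
Block traversal time = 1387 / 38.8889 = 35.6657 s
Headway = 35.6657 + 15
Headway = 50.7 s

50.7


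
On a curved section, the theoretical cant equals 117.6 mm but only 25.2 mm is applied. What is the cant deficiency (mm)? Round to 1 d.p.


Cant deficiency = equilibrium cant - actual cant
CD = 117.6 - 25.2
CD = 92.4 mm

92.4


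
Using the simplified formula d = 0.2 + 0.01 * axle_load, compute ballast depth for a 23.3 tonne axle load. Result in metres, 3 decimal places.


d = 0.2 + 0.01 * 23.3
d = 0.2 + 0.233
d = 0.433 m

0.433


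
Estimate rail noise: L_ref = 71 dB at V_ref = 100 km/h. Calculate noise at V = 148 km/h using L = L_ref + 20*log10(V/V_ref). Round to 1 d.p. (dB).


V/V_ref = 148 / 100 = 1.48
log10(1.48) = 0.170262
20 * 0.170262 = 3.4052
L = 71 + 3.4052 = 74.4 dB

74.4


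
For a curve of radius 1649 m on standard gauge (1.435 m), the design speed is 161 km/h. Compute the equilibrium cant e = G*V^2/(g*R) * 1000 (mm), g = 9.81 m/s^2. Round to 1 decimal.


Convert speed: V = 161 / 3.6 = 44.7222 m/s
Apply formula: e = 1.435 * 44.7222^2 / (9.81 * 1649)
e = 1.435 * 2000.0772 / 16176.69
e = 0.177423 m = 177.4 mm

177.4


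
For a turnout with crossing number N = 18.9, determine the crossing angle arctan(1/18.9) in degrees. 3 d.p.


1/N = 1/18.9 = 0.05291
angle = arctan(0.05291) = 0.052861 rad
angle = 0.052861 * 180/pi = 3.029 degrees

3.029


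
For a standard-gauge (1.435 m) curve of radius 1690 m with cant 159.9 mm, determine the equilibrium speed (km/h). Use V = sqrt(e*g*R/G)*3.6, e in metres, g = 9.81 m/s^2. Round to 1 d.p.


Convert cant: e = 159.9 mm = 0.1599 m
V_ms = sqrt(0.1599 * 9.81 * 1690 / 1.435)
V_ms = sqrt(1847.363143) = 42.981 m/s
V = 42.981 * 3.6 = 154.7 km/h

154.7


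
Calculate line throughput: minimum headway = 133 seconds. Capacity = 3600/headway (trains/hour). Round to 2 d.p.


Capacity = 3600 / headway
Capacity = 3600 / 133
Capacity = 27.07 trains/hour

27.07


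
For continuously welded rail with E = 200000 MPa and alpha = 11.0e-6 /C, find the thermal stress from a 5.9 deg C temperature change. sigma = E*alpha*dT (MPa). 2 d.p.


sigma = E * alpha * dT
sigma = 200000 * 11.0e-6 * 5.9
sigma = 2.2 * 5.9
sigma = 12.98 MPa

12.98


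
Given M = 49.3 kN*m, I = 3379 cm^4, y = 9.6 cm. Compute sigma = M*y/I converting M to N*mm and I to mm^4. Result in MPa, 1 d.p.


Convert units:
M = 49.3 kN*m = 49300000 N*mm
y = 9.6 cm = 96 mm
I = 3379 cm^4 = 33790000 mm^4
sigma = 49300000 * 96 / 33790000
sigma = 140.1 MPa

140.1


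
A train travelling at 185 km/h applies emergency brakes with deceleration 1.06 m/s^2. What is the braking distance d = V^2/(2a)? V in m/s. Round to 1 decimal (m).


Convert speed: V = 185 / 3.6 = 51.3889 m/s
V^2 = 2640.8179
d = 2640.8179 / (2 * 1.06)
d = 2640.8179 / 2.12
d = 1245.7 m

1245.7


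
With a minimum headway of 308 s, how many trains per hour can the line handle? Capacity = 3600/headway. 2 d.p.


Capacity = 3600 / headway
Capacity = 3600 / 308
Capacity = 11.69 trains/hour

11.69


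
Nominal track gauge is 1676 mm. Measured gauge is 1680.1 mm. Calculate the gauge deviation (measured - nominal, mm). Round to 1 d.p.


Deviation = measured - nominal
Deviation = 1680.1 - 1676
Deviation = 4.1 mm

4.1


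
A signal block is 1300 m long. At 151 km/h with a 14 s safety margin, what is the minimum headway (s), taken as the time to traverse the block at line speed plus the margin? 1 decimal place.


V = 151 / 3.6 = 41.9444 m/s
Block traversal time = 1300 / 41.9444 = 30.9934 s
Headway = 30.9934 + 14
Headway = 45.0 s

45.0


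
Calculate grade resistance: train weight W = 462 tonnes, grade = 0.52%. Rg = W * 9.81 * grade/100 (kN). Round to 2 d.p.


Rg = W * 9.81 * grade / 100
Rg = 462 * 9.81 * 0.52 / 100
Rg = 4532.22 * 0.0052
Rg = 23.57 kN

23.57


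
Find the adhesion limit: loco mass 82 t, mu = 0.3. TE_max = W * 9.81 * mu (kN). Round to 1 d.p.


TE_max = W * g * mu
TE_max = 82 * 9.81 * 0.3
TE_max = 804.42 * 0.3
TE_max = 241.3 kN

241.3


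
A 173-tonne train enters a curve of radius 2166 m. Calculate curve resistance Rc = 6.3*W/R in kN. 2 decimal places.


Rc = 6.3 * W / R
Rc = 6.3 * 173 / 2166
Rc = 1089.9 / 2166
Rc = 0.50 kN

0.50


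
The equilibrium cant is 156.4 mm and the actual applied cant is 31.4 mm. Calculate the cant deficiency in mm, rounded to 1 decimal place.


Cant deficiency = equilibrium cant - actual cant
CD = 156.4 - 31.4
CD = 125.0 mm

125.0


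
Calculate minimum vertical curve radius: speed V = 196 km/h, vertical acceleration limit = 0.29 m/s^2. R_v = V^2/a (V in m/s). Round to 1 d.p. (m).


Convert speed: V = 196 / 3.6 = 54.4444 m/s
V^2 = 2964.1975 m^2/s^2
R_v = 2964.1975 / 0.29
R_v = 10221.4 m

10221.4


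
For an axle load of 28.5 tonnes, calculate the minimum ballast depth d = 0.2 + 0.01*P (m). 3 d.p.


d = 0.2 + 0.01 * 28.5
d = 0.2 + 0.285
d = 0.485 m

0.485


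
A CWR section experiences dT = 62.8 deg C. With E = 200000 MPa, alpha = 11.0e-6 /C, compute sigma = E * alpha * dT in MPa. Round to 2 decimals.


sigma = E * alpha * dT
sigma = 200000 * 11.0e-6 * 62.8
sigma = 2.2 * 62.8
sigma = 138.16 MPa

138.16


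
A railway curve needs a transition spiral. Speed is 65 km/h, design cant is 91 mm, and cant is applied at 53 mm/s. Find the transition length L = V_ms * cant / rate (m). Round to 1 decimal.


Convert speed: V = 65 / 3.6 = 18.0556 m/s
L = 18.0556 * 91 / 53
L = 1643.0556 / 53
L = 31.0 m

31.0


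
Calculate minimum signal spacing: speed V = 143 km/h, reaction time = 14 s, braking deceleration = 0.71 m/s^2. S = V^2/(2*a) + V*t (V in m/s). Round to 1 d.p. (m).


V = 143 / 3.6 = 39.7222 m/s
Braking distance = 39.7222^2 / (2*0.71) = 1111.1654 m
Sighting distance = 39.7222 * 14 = 556.1111 m
S = 1111.1654 + 556.1111 = 1667.3 m

1667.3


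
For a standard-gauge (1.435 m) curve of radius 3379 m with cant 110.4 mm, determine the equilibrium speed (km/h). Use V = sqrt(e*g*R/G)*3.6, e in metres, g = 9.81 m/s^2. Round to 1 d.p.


Convert cant: e = 110.4 mm = 0.1104 m
V_ms = sqrt(0.1104 * 9.81 * 3379 / 1.435)
V_ms = sqrt(2550.200764) = 50.4995 m/s
V = 50.4995 * 3.6 = 181.8 km/h

181.8


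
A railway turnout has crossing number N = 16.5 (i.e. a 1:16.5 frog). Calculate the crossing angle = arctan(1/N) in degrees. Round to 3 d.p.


1/N = 1/16.5 = 0.060606
angle = arctan(0.060606) = 0.060532 rad
angle = 0.060532 * 180/pi = 3.468 degrees

3.468


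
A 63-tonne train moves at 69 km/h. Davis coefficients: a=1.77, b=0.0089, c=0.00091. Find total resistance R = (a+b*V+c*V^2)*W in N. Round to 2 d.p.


b*V = 0.0089 * 69 = 0.6141
c*V^2 = 0.00091 * 4761 = 4.33251
R_per_t = 1.77 + 0.6141 + 4.33251 = 6.71661 N/t
R_total = 6.71661 * 63 = 423.15 N

423.15


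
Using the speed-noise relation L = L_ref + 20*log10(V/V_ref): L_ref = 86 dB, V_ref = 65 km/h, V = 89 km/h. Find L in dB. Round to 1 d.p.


V/V_ref = 89 / 65 = 1.369231
log10(1.369231) = 0.136477
20 * 0.136477 = 2.7295
L = 86 + 2.7295 = 88.7 dB

88.7


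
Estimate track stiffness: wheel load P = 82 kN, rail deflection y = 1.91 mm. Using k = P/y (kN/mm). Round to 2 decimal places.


Track stiffness k = P / y
k = 82 / 1.91
k = 42.93 kN/mm

42.93


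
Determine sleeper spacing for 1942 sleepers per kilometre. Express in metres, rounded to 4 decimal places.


Spacing = 1000 m / number of sleepers
Spacing = 1000 / 1942
Spacing = 0.5149 m

0.5149


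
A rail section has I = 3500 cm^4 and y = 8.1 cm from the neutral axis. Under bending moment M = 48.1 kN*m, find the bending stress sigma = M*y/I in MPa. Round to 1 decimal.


Convert units:
M = 48.1 kN*m = 48100000 N*mm
y = 8.1 cm = 81 mm
I = 3500 cm^4 = 35000000 mm^4
sigma = 48100000 * 81 / 35000000
sigma = 111.3 MPa

111.3


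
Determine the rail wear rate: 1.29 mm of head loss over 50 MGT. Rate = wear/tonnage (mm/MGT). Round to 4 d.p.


Wear rate = total wear / cumulative tonnage
Rate = 1.29 / 50
Rate = 0.0258 mm/MGT

0.0258


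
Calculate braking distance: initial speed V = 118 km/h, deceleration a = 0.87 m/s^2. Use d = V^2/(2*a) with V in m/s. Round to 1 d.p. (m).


Convert speed: V = 118 / 3.6 = 32.7778 m/s
V^2 = 1074.3827
d = 1074.3827 / (2 * 0.87)
d = 1074.3827 / 1.74
d = 617.5 m

617.5


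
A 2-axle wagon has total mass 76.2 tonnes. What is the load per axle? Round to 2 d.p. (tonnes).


Load per axle = total weight / number of axles
Load = 76.2 / 2
Load = 38.10 tonnes

38.10


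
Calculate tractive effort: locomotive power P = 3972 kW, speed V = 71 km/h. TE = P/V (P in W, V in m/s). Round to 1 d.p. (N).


Convert: P = 3972 kW = 3972000 W
V = 71 / 3.6 = 19.7222 m/s
TE = 3972000 / 19.7222
TE = 201397.2 N

201397.2


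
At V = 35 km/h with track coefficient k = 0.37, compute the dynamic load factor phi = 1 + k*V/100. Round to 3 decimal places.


phi = 1 + k * V / 100
phi = 1 + 0.37 * 35 / 100
phi = 1 + 0.1295
phi = 1.130

1.130


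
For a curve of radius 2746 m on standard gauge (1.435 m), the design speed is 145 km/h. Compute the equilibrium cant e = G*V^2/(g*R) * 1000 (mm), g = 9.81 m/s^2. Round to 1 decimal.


Convert speed: V = 145 / 3.6 = 40.2778 m/s
Apply formula: e = 1.435 * 40.2778^2 / (9.81 * 2746)
e = 1.435 * 1622.2994 / 26938.26
e = 0.08642 m = 86.4 mm

86.4


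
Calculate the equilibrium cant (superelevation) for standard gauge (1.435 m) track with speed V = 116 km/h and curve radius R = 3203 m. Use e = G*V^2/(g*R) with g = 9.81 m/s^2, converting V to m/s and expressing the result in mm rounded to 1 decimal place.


Convert speed: V = 116 / 3.6 = 32.2222 m/s
Apply formula: e = 1.435 * 32.2222^2 / (9.81 * 3203)
e = 1.435 * 1038.2716 / 31421.43
e = 0.047417 m = 47.4 mm

47.4


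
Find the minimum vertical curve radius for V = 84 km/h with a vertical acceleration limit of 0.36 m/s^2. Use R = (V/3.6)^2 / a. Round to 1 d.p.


Convert speed: V = 84 / 3.6 = 23.3333 m/s
V^2 = 544.4444 m^2/s^2
R_v = 544.4444 / 0.36
R_v = 1512.3 m

1512.3


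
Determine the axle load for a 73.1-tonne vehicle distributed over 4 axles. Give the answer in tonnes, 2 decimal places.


Load per axle = total weight / number of axles
Load = 73.1 / 4
Load = 18.28 tonnes

18.28


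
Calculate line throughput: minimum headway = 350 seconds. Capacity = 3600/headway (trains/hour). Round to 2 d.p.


Capacity = 3600 / headway
Capacity = 3600 / 350
Capacity = 10.29 trains/hour

10.29


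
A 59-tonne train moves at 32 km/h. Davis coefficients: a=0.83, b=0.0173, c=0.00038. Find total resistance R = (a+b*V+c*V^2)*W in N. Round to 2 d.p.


b*V = 0.0173 * 32 = 0.5536
c*V^2 = 0.00038 * 1024 = 0.38912
R_per_t = 0.83 + 0.5536 + 0.38912 = 1.77272 N/t
R_total = 1.77272 * 59 = 104.59 N

104.59


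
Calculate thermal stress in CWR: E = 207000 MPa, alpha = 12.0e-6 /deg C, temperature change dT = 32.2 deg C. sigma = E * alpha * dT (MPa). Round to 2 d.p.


sigma = E * alpha * dT
sigma = 207000 * 12.0e-6 * 32.2
sigma = 2.484 * 32.2
sigma = 79.98 MPa

79.98


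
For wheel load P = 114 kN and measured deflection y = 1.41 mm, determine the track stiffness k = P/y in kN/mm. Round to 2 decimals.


Track stiffness k = P / y
k = 114 / 1.41
k = 80.85 kN/mm

80.85


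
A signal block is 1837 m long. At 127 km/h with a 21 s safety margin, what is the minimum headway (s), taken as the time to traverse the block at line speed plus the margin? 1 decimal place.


V = 127 / 3.6 = 35.2778 m/s
Block traversal time = 1837 / 35.2778 = 52.0724 s
Headway = 52.0724 + 21
Headway = 73.1 s

73.1


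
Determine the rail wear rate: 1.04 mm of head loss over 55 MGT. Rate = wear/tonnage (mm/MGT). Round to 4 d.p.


Wear rate = total wear / cumulative tonnage
Rate = 1.04 / 55
Rate = 0.0189 mm/MGT

0.0189


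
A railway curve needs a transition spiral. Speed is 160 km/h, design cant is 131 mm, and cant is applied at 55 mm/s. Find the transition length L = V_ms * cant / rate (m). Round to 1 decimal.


Convert speed: V = 160 / 3.6 = 44.4444 m/s
L = 44.4444 * 131 / 55
L = 5822.2222 / 55
L = 105.9 m

105.9


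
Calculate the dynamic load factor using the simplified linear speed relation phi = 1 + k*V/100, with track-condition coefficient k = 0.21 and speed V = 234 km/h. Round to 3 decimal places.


phi = 1 + k * V / 100
phi = 1 + 0.21 * 234 / 100
phi = 1 + 0.4914
phi = 1.491

1.491


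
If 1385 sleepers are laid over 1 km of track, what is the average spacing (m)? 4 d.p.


Spacing = 1000 m / number of sleepers
Spacing = 1000 / 1385
Spacing = 0.7220 m

0.7220


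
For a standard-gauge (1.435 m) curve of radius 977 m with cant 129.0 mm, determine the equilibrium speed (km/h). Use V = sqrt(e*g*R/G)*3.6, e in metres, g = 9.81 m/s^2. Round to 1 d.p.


Convert cant: e = 129.0 mm = 0.1290 m
V_ms = sqrt(0.1290 * 9.81 * 977 / 1.435)
V_ms = sqrt(861.591449) = 29.3529 m/s
V = 29.3529 * 3.6 = 105.7 km/h

105.7


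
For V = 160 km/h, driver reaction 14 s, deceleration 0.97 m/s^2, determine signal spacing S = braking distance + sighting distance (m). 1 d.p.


V = 160 / 3.6 = 44.4444 m/s
Braking distance = 44.4444^2 / (2*0.97) = 1018.2003 m
Sighting distance = 44.4444 * 14 = 622.2222 m
S = 1018.2003 + 622.2222 = 1640.4 m

1640.4


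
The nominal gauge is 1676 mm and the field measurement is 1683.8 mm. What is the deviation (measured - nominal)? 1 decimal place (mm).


Deviation = measured - nominal
Deviation = 1683.8 - 1676
Deviation = 7.8 mm

7.8


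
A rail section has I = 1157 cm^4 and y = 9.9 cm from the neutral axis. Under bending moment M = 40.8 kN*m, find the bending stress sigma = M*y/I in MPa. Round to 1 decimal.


Convert units:
M = 40.8 kN*m = 40800000 N*mm
y = 9.9 cm = 99 mm
I = 1157 cm^4 = 11570000 mm^4
sigma = 40800000 * 99 / 11570000
sigma = 349.1 MPa

349.1


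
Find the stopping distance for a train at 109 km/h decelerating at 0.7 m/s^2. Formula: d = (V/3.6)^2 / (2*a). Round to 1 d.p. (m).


Convert speed: V = 109 / 3.6 = 30.2778 m/s
V^2 = 916.7438
d = 916.7438 / (2 * 0.7)
d = 916.7438 / 1.4
d = 654.8 m

654.8


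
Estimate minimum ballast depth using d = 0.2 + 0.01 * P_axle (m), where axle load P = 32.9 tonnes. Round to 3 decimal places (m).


d = 0.2 + 0.01 * 32.9
d = 0.2 + 0.329
d = 0.529 m

0.529


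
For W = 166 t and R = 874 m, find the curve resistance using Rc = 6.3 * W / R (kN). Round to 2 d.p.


Rc = 6.3 * W / R
Rc = 6.3 * 166 / 874
Rc = 1045.8 / 874
Rc = 1.20 kN

1.20


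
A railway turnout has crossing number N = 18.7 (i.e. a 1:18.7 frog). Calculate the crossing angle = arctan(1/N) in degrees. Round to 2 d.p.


1/N = 1/18.7 = 0.053476
angle = arctan(0.053476) = 0.053425 rad
angle = 0.053425 * 180/pi = 3.06 degrees

3.06


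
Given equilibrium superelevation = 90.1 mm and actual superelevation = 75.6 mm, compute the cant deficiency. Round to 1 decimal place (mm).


Cant deficiency = equilibrium cant - actual cant
CD = 90.1 - 75.6
CD = 14.5 mm

14.5


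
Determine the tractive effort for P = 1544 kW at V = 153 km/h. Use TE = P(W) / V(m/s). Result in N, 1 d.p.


Convert: P = 1544 kW = 1544000 W
V = 153 / 3.6 = 42.5 m/s
TE = 1544000 / 42.5
TE = 36329.4 N

36329.4


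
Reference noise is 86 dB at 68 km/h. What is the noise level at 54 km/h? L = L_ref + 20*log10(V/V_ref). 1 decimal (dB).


V/V_ref = 54 / 68 = 0.794118
log10(0.794118) = -0.100115
20 * -0.100115 = -2.0023
L = 86 + -2.0023 = 84.0 dB

84.0


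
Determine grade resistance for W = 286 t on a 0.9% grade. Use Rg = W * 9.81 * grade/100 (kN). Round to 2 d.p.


Rg = W * 9.81 * grade / 100
Rg = 286 * 9.81 * 0.9 / 100
Rg = 2805.66 * 0.009
Rg = 25.25 kN

25.25


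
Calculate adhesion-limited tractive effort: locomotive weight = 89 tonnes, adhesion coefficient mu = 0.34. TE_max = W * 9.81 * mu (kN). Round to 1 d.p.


TE_max = W * g * mu
TE_max = 89 * 9.81 * 0.34
TE_max = 873.09 * 0.34
TE_max = 296.9 kN

296.9


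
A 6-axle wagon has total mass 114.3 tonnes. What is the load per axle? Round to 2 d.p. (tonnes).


Load per axle = total weight / number of axles
Load = 114.3 / 6
Load = 19.05 tonnes

19.05


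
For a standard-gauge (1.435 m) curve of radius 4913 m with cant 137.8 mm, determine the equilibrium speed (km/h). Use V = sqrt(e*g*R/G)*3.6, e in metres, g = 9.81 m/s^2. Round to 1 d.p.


Convert cant: e = 137.8 mm = 0.1378 m
V_ms = sqrt(0.1378 * 9.81 * 4913 / 1.435)
V_ms = sqrt(4628.210337) = 68.031 m/s
V = 68.031 * 3.6 = 244.9 km/h

244.9


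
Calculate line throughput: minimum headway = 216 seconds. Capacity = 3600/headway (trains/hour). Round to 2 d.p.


Capacity = 3600 / headway
Capacity = 3600 / 216
Capacity = 16.67 trains/hour

16.67


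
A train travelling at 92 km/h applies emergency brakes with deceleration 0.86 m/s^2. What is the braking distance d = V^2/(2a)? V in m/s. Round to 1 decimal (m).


Convert speed: V = 92 / 3.6 = 25.5556 m/s
V^2 = 653.0864
d = 653.0864 / (2 * 0.86)
d = 653.0864 / 1.72
d = 379.7 m

379.7


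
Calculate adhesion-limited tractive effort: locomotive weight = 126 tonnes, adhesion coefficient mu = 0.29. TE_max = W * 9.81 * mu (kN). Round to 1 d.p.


TE_max = W * g * mu
TE_max = 126 * 9.81 * 0.29
TE_max = 1236.06 * 0.29
TE_max = 358.5 kN

358.5


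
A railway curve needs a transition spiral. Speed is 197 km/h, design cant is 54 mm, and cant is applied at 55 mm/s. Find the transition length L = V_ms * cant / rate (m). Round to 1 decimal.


Convert speed: V = 197 / 3.6 = 54.7222 m/s
L = 54.7222 * 54 / 55
L = 2955.0 / 55
L = 53.7 m

53.7


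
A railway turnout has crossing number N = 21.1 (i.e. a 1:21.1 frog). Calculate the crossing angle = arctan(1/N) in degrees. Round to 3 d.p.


1/N = 1/21.1 = 0.047393
angle = arctan(0.047393) = 0.047358 rad
angle = 0.047358 * 180/pi = 2.713 degrees

2.713


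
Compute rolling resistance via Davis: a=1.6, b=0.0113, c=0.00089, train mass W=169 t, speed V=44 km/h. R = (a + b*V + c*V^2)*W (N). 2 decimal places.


b*V = 0.0113 * 44 = 0.4972
c*V^2 = 0.00089 * 1936 = 1.72304
R_per_t = 1.6 + 0.4972 + 1.72304 = 3.82024 N/t
R_total = 3.82024 * 169 = 645.62 N

645.62


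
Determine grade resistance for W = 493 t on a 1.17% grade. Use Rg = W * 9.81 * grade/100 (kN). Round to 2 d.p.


Rg = W * 9.81 * grade / 100
Rg = 493 * 9.81 * 1.17 / 100
Rg = 4836.33 * 0.0117
Rg = 56.59 kN

56.59


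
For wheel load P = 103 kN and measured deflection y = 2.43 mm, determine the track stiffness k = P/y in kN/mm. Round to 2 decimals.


Track stiffness k = P / y
k = 103 / 2.43
k = 42.39 kN/mm

42.39


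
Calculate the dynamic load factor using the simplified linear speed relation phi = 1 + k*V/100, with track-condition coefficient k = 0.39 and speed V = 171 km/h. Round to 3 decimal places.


phi = 1 + k * V / 100
phi = 1 + 0.39 * 171 / 100
phi = 1 + 0.6669
phi = 1.667

1.667


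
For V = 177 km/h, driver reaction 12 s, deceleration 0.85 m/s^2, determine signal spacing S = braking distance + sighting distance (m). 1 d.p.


V = 177 / 3.6 = 49.1667 m/s
Braking distance = 49.1667^2 / (2*0.85) = 1421.9771 m
Sighting distance = 49.1667 * 12 = 590.0 m
S = 1421.9771 + 590.0 = 2012.0 m

2012.0


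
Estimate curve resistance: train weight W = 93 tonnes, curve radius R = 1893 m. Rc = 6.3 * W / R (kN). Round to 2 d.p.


Rc = 6.3 * W / R
Rc = 6.3 * 93 / 1893
Rc = 585.9 / 1893
Rc = 0.31 kN

0.31


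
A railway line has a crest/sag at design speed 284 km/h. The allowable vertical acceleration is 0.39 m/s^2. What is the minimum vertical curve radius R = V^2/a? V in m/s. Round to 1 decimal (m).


Convert speed: V = 284 / 3.6 = 78.8889 m/s
V^2 = 6223.4568 m^2/s^2
R_v = 6223.4568 / 0.39
R_v = 15957.6 m

15957.6


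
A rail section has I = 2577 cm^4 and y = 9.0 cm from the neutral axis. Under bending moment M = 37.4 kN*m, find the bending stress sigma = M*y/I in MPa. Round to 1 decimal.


Convert units:
M = 37.4 kN*m = 37400000 N*mm
y = 9.0 cm = 90 mm
I = 2577 cm^4 = 25770000 mm^4
sigma = 37400000 * 90 / 25770000
sigma = 130.6 MPa

130.6


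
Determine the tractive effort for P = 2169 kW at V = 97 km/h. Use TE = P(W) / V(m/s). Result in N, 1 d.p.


Convert: P = 2169 kW = 2169000 W
V = 97 / 3.6 = 26.9444 m/s
TE = 2169000 / 26.9444
TE = 80499.0 N

80499.0


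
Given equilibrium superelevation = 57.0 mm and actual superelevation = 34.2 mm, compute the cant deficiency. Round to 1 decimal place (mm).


Cant deficiency = equilibrium cant - actual cant
CD = 57.0 - 34.2
CD = 22.8 mm

22.8


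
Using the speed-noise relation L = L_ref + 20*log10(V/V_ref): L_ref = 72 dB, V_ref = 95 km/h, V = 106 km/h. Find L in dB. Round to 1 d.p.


V/V_ref = 106 / 95 = 1.115789
log10(1.115789) = 0.047582
20 * 0.047582 = 0.9516
L = 72 + 0.9516 = 73.0 dB

73.0


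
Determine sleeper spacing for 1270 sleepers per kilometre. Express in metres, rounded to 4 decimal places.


Spacing = 1000 m / number of sleepers
Spacing = 1000 / 1270
Spacing = 0.7874 m

0.7874


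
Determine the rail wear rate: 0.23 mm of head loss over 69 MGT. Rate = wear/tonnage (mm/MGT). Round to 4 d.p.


Wear rate = total wear / cumulative tonnage
Rate = 0.23 / 69
Rate = 0.0033 mm/MGT

0.0033


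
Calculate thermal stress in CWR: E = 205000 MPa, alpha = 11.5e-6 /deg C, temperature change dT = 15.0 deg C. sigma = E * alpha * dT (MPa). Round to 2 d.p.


sigma = E * alpha * dT
sigma = 205000 * 11.5e-6 * 15.0
sigma = 2.3575 * 15.0
sigma = 35.36 MPa

35.36


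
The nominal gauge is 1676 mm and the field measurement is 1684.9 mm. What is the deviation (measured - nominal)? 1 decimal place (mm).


Deviation = measured - nominal
Deviation = 1684.9 - 1676
Deviation = 8.9 mm

8.9


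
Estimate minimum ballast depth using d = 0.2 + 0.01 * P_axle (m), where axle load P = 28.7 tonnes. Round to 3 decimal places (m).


d = 0.2 + 0.01 * 28.7
d = 0.2 + 0.287
d = 0.487 m

0.487
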